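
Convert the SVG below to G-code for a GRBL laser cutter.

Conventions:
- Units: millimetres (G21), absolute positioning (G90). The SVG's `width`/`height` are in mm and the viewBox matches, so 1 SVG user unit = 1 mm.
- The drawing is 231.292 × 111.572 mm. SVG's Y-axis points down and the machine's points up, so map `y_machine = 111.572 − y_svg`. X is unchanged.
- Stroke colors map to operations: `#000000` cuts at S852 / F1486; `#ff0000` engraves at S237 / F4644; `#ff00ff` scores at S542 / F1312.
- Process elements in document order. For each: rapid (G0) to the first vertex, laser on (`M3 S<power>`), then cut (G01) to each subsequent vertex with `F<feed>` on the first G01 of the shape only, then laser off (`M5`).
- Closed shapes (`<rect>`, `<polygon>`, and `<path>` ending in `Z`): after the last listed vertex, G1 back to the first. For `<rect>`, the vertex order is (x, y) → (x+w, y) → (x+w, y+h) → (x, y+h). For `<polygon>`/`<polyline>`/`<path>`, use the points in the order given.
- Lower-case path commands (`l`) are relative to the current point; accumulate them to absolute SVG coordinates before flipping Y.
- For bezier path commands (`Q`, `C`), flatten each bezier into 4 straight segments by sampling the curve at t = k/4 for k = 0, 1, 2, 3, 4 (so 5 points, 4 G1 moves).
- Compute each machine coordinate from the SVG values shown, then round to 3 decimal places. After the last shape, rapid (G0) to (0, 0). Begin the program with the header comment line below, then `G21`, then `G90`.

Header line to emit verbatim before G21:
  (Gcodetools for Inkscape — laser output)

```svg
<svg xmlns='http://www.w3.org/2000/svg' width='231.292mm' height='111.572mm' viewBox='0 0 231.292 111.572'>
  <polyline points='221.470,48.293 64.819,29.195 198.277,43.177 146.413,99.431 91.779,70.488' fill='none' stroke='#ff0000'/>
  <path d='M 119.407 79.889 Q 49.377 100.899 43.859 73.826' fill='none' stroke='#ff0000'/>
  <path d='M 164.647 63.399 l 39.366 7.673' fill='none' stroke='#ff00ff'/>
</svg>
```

1 u = 1 mm; y_m = 111.572 − y.

[1] `<polyline>` open polyline, #ff0000→engrave S237 F4644: (221.470,63.279) → (64.819,82.377) → (198.277,68.395) → (146.413,12.141) → (91.779,41.084)

[2] `<path>` quadratic bezier, #ff0000→engrave S237 F4644: (119.407,31.683) → (88.424,24.183) → (65.505,22.694) → (50.650,27.215) → (43.859,37.746)

[3] `<path>` line segment, #ff00ff→score S542 F1312: (164.647,48.173) → (204.013,40.500)

(Gcodetools for Inkscape — laser output)
G21
G90
G0 X221.470 Y63.279
M3 S237
G01 X64.819 Y82.377 F4644
G01 X198.277 Y68.395
G01 X146.413 Y12.141
G01 X91.779 Y41.084
M5
G0 X119.407 Y31.683
M3 S237
G01 X88.424 Y24.183 F4644
G01 X65.505 Y22.694
G01 X50.650 Y27.215
G01 X43.859 Y37.746
M5
G0 X164.647 Y48.173
M3 S542
G01 X204.013 Y40.500 F1312
M5
G0 X0.000 Y0.000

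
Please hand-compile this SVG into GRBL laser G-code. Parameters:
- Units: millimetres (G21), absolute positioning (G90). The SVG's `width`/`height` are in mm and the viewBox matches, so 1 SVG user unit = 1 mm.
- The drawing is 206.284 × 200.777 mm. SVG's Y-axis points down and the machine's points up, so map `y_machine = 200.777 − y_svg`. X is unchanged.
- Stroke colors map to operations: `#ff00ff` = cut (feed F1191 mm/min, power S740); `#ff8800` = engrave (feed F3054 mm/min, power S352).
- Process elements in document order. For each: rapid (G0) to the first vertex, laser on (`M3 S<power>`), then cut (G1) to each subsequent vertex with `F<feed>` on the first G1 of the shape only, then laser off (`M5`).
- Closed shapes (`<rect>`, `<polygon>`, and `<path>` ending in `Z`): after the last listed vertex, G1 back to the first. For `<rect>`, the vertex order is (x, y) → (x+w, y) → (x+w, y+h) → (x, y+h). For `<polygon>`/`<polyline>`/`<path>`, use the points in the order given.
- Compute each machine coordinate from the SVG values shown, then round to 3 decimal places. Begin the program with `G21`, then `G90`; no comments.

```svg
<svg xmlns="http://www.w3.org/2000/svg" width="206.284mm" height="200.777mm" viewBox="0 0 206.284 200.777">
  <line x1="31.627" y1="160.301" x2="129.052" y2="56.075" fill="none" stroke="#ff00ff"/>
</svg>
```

Since the viewBox matches the mm dimensions, user units are millimetres directly. The only transform is the Y-flip y_m = 200.777 − y_svg.

Shape 1 is a line segment drawn with `<line>`. Its stroke #ff00ff means cut at S740, F1191. After flipping Y the toolpath is (31.627,40.476) → (129.052,144.702).

G21
G90
G0 X31.627 Y40.476
M3 S740
G1 X129.052 Y144.702 F1191
M5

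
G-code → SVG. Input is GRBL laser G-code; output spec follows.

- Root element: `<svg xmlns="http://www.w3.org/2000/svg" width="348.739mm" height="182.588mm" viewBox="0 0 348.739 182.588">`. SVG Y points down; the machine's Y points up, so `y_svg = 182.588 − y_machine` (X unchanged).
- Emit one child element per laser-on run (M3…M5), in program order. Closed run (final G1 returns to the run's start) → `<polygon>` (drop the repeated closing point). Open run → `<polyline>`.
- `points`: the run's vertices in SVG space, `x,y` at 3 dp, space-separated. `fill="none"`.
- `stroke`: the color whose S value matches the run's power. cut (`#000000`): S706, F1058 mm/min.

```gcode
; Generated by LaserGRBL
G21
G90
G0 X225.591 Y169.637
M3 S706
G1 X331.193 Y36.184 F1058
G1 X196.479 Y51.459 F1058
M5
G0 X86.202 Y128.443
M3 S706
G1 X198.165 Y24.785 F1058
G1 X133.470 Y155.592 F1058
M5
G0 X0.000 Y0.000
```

<svg xmlns="http://www.w3.org/2000/svg" width="348.739mm" height="182.588mm" viewBox="0 0 348.739 182.588">
  <polyline points="225.591,12.951 331.193,146.404 196.479,131.129" fill="none" stroke="#000000"/>
  <polyline points="86.202,54.145 198.165,157.803 133.470,26.996" fill="none" stroke="#000000"/>
</svg>

y_svg = 182.588 − y_m. Every run uses S706, so all elements get stroke `#000000` (cut).

[1] open run; points: 225.591,12.951 331.193,146.404 196.479,131.129

[2] open run; points: 86.202,54.145 198.165,157.803 133.470,26.996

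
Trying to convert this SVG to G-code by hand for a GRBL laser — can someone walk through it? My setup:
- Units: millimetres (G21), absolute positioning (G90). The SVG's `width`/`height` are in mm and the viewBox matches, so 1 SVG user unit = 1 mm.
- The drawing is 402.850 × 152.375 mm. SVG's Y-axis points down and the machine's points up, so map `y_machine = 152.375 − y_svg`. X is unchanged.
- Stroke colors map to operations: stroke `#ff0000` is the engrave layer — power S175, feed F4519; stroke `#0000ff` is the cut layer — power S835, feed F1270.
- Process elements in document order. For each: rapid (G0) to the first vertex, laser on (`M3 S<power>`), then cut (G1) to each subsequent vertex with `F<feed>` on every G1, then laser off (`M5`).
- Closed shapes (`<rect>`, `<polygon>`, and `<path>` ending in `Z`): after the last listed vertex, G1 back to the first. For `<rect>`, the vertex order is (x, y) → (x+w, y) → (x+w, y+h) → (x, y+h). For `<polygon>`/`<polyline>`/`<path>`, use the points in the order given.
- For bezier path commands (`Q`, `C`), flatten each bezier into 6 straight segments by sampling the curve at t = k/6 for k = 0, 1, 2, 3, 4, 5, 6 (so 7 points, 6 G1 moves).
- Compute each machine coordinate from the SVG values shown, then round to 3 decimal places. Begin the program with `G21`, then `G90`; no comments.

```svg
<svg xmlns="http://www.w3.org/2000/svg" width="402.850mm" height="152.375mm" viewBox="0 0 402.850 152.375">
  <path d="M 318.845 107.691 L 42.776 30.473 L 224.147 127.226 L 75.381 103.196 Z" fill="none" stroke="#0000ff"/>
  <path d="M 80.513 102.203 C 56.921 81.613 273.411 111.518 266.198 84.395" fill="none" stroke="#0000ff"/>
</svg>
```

G21
G90
G0 X318.845 Y44.684
M3 S835
G1 X42.776 Y121.902 F1270
G1 X224.147 Y25.149 F1270
G1 X75.381 Y49.179 F1270
G1 X318.845 Y44.684 F1270
M5
G0 X80.513 Y50.172
M3 S835
G1 X86.577 Y56.757 F1270
G1 X119.771 Y57.913 F1270
G1 X167.213 Y56.626 F1270
G1 X216.021 Y55.884 F1270
G1 X253.310 Y58.673 F1270
G1 X266.198 Y67.980 F1270
M5

Since the viewBox matches the mm dimensions, user units are millimetres directly. The only transform is the Y-flip y_m = 152.375 − y_svg.

Shape 1 is a closed polygon drawn with `<path>`. Its stroke #0000ff means cut at S835, F1270. After flipping Y the toolpath is (318.845,44.684) → (42.776,121.902) → (224.147,25.149) → (75.381,49.179) → (318.845,44.684), returning to the start.

Shape 2 is a cubic bezier drawn with `<path>`. Its stroke #0000ff means cut at S835, F1270. After flipping Y the toolpath is (80.513,50.172) → (86.577,56.757) → (119.771,57.913) → (167.213,56.626) → (216.021,55.884) → (253.310,58.673) → (266.198,67.980).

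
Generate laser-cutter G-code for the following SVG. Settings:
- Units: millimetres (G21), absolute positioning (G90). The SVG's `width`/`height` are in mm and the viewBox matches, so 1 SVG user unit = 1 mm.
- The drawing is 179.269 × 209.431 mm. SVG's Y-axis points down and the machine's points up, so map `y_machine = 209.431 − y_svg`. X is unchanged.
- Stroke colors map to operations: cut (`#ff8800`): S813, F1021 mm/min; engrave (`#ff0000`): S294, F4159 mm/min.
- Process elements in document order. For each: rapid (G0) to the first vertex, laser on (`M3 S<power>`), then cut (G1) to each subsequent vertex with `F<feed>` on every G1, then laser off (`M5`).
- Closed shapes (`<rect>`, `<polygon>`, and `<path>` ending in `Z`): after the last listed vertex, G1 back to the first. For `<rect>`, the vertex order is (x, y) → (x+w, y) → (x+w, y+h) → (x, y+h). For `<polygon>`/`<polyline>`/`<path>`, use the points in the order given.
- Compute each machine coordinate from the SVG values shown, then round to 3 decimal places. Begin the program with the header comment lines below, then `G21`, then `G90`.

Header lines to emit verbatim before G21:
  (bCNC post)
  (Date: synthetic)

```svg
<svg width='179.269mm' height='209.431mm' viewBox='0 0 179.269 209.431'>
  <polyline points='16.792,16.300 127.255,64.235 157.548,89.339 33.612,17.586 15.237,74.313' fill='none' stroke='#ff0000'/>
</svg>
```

(bCNC post)
(Date: synthetic)
G21
G90
G0 X16.792 Y193.131
M3 S294
G1 X127.255 Y145.196 F4159
G1 X157.548 Y120.092 F4159
G1 X33.612 Y191.845 F4159
G1 X15.237 Y135.118 F4159
M5

Since the viewBox matches the mm dimensions, user units are millimetres directly. The only transform is the Y-flip y_m = 209.431 − y_svg.

Shape 1 is a open polyline drawn with `<polyline>`. Its stroke #ff0000 means engrave at S294, F4159. After flipping Y the toolpath is (16.792,193.131) → (127.255,145.196) → (157.548,120.092) → (33.612,191.845) → (15.237,135.118).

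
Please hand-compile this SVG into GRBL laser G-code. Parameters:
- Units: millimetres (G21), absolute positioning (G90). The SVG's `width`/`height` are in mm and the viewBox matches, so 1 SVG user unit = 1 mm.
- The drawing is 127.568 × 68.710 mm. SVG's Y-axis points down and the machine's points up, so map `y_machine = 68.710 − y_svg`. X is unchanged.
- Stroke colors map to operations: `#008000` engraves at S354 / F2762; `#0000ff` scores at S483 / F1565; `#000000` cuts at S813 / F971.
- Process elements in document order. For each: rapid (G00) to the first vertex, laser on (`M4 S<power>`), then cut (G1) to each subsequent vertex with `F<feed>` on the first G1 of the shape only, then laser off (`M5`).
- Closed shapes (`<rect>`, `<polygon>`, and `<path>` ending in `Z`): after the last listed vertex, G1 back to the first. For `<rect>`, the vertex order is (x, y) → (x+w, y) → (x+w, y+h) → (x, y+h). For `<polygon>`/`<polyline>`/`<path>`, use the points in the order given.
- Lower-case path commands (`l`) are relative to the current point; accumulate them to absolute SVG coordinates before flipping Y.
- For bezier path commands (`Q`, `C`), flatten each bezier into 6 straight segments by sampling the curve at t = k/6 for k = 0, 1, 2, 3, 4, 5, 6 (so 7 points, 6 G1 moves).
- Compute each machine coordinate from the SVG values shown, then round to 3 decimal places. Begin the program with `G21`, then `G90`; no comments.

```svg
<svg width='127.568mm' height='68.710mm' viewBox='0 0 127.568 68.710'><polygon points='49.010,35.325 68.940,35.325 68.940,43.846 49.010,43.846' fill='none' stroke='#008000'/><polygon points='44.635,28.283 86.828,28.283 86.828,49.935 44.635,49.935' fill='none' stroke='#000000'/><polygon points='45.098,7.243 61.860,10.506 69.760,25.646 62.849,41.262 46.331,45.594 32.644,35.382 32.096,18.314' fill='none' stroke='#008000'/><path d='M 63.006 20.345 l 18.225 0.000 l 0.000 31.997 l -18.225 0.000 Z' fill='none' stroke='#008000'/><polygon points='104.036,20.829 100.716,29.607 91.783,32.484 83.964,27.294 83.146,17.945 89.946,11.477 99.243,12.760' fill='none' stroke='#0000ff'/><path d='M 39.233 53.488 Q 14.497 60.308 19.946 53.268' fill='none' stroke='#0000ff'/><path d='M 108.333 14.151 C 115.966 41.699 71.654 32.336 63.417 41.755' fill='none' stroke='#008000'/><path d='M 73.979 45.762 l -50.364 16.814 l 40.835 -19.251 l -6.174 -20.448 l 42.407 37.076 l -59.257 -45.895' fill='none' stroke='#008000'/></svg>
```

G21
G90
G00 X49.010 Y33.385
M4 S354
G1 X68.940 Y33.385 F2762
G1 X68.940 Y24.864
G1 X49.010 Y24.864
G1 X49.010 Y33.385
M5
G00 X44.635 Y40.427
M4 S813
G1 X86.828 Y40.427 F971
G1 X86.828 Y18.775
G1 X44.635 Y18.775
G1 X44.635 Y40.427
M5
G00 X45.098 Y61.467
M4 S354
G1 X61.860 Y58.204 F2762
G1 X69.760 Y43.064
G1 X62.849 Y27.448
G1 X46.331 Y23.116
G1 X32.644 Y33.328
G1 X32.096 Y50.396
G1 X45.098 Y61.467
M5
G00 X63.006 Y48.365
M4 S354
G1 X81.231 Y48.365 F2762
G1 X81.231 Y16.368
G1 X63.006 Y16.368
G1 X63.006 Y48.365
M5
G00 X104.036 Y47.881
M4 S483
G1 X100.716 Y39.103 F1565
G1 X91.783 Y36.226
G1 X83.964 Y41.416
G1 X83.146 Y50.765
G1 X89.946 Y57.233
G1 X99.243 Y55.950
G1 X104.036 Y47.881
M5
G00 X39.233 Y15.222
M4 S483
G1 X31.826 Y13.334 F1565
G1 X26.096 Y12.215
G1 X22.043 Y11.867
G1 X19.667 Y12.289
G1 X18.968 Y13.480
G1 X19.946 Y15.442
M5
G00 X108.333 Y54.559
M4 S354
G1 X108.228 Y43.603 F2762
G1 X101.911 Y37.252
G1 X91.826 Y33.959
G1 X80.419 Y32.176
G1 X70.134 Y30.357
G1 X63.417 Y26.955
M5
G00 X73.979 Y22.948
M4 S354
G1 X23.615 Y6.134 F2762
G1 X64.450 Y25.385
G1 X58.276 Y45.833
G1 X100.683 Y8.757
G1 X41.426 Y54.652
M5

viewBox `0 0 127.568 68.710` with mm width/height → 1 unit = 1 mm. Flip: y_m = 68.710 − y_svg.

**Shape 1** — `<polygon>` rectangle, stroke `#008000` → engrave (S354, F2762). Machine vertices: (49.010,33.385) → (68.940,33.385) → (68.940,24.864) → (49.010,24.864) → (49.010,33.385). Closed: final G1 returns to the first vertex.

**Shape 2** — `<polygon>` rectangle, stroke `#000000` → cut (S813, F971). Machine vertices: (44.635,40.427) → (86.828,40.427) → (86.828,18.775) → (44.635,18.775) → (44.635,40.427). Closed: final G1 returns to the first vertex.

**Shape 3** — `<polygon>` regular polygon, stroke `#008000` → engrave (S354, F2762). Machine vertices: (45.098,61.467) → (61.860,58.204) → (69.760,43.064) → (62.849,27.448) → (46.331,23.116) → (32.644,33.328) → (32.096,50.396) → (45.098,61.467). Closed: final G1 returns to the first vertex.

**Shape 4** — `<path>` rectangle, stroke `#008000` → engrave (S354, F2762). Machine vertices: (63.006,48.365) → (81.231,48.365) → (81.231,16.368) → (63.006,16.368) → (63.006,48.365). Closed: final G1 returns to the first vertex.

**Shape 5** — `<polygon>` regular polygon, stroke `#0000ff` → score (S483, F1565). Machine vertices: (104.036,47.881) → (100.716,39.103) → (91.783,36.226) → (83.964,41.416) → (83.146,50.765) → (89.946,57.233) → (99.243,55.950) → (104.036,47.881). Closed: final G1 returns to the first vertex.

**Shape 6** — `<path>` quadratic bezier, stroke `#0000ff` → score (S483, F1565). Control points (SVG): P0=(39.233,53.488), P1=(14.497,60.308), P2=(19.946,53.268); sampled at t=k/6. Machine vertices: (39.233,15.222) → (31.826,13.334) → (26.096,12.215) → (22.043,11.867) → (19.667,12.289) → (18.968,13.480) → (19.946,15.442). Open path.

**Shape 7** — `<path>` cubic bezier, stroke `#008000` → engrave (S354, F2762). Control points (SVG): P0=(108.333,14.151), P1=(115.966,41.699), P2=(71.654,32.336), P3=(63.417,41.755); sampled at t=k/6. Machine vertices: (108.333,54.559) → (108.228,43.603) → (101.911,37.252) → (91.826,33.959) → (80.419,32.176) → (70.134,30.357) → (63.417,26.955). Open path.

**Shape 8** — `<path>` open polyline, stroke `#008000` → engrave (S354, F2762). Machine vertices: (73.979,22.948) → (23.615,6.134) → (64.450,25.385) → (58.276,45.833) → (100.683,8.757) → (41.426,54.652). Open path.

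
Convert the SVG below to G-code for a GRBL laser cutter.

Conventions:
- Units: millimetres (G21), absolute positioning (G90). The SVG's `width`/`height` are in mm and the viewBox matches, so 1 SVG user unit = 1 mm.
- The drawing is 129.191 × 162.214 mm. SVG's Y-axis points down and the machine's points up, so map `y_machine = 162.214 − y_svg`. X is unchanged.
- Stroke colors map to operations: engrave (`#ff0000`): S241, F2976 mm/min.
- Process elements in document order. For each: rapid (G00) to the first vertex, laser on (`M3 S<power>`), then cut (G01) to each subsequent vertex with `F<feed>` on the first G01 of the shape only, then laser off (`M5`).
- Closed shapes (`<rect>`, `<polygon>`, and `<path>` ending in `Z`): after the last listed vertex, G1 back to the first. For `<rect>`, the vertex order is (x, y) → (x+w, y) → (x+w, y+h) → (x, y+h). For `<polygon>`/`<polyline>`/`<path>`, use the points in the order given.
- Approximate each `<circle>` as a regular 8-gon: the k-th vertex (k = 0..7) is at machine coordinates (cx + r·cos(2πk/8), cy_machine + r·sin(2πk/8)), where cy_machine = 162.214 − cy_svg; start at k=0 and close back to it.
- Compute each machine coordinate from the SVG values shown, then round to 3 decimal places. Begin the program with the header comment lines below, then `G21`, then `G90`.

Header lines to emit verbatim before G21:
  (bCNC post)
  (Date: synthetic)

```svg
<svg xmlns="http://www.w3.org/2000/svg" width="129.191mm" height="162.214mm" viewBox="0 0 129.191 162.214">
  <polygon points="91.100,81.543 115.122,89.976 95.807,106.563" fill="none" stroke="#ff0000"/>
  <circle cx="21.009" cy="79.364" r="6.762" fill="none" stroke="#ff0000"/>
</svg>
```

Since the viewBox matches the mm dimensions, user units are millimetres directly. The only transform is the Y-flip y_m = 162.214 − y_svg.

Shape 1 is a regular polygon drawn with `<polygon>`. Its stroke #ff0000 means engrave at S241, F2976. After flipping Y the toolpath is (91.100,80.671) → (115.122,72.238) → (95.807,55.651) → (91.100,80.671), returning to the start.

Shape 2 is a circle drawn with `<circle>`. Its stroke #ff0000 means engrave at S241, F2976. After flipping Y the toolpath is (27.771,82.850) → (25.790,87.631) → (21.009,89.612) → (16.228,87.631) → (14.247,82.850) → (16.228,78.069) → (21.009,76.088) → (25.790,78.069) → (27.771,82.850), returning to the start.

(bCNC post)
(Date: synthetic)
G21
G90
G00 X91.100 Y80.671
M3 S241
G01 X115.122 Y72.238 F2976
G01 X95.807 Y55.651
G01 X91.100 Y80.671
M5
G00 X27.771 Y82.850
M3 S241
G01 X25.790 Y87.631 F2976
G01 X21.009 Y89.612
G01 X16.228 Y87.631
G01 X14.247 Y82.850
G01 X16.228 Y78.069
G01 X21.009 Y76.088
G01 X25.790 Y78.069
G01 X27.771 Y82.850
M5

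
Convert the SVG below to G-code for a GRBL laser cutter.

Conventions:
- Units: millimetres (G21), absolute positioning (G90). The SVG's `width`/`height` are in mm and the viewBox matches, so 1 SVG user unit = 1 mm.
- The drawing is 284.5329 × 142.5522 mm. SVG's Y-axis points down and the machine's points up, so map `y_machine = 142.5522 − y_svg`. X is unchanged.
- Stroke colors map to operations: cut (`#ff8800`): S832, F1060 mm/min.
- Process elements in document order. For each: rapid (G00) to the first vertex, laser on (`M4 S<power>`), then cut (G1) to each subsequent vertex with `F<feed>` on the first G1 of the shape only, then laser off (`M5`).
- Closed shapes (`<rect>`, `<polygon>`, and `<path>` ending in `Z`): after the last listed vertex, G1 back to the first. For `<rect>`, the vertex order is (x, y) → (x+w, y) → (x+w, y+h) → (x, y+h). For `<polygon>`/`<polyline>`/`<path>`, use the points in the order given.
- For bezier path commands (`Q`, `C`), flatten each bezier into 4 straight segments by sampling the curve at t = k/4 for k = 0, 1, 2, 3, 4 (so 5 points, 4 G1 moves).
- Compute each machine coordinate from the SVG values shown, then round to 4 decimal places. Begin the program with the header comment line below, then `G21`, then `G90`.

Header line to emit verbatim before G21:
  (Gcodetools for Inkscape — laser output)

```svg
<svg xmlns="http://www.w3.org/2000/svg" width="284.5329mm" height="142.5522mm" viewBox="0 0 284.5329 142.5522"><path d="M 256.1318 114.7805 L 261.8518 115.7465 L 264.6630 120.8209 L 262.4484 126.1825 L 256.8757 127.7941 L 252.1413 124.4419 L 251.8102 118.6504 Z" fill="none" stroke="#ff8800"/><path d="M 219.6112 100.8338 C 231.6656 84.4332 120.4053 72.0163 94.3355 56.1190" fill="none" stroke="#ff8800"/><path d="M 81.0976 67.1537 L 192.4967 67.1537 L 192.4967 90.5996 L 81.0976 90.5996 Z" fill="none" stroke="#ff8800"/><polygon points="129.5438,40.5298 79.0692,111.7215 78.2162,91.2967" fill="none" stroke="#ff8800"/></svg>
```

1 u = 1 mm; y_m = 142.5522 − y.

[1] `<path>` regular polygon, #ff8800→cut S832 F1060: (256.1318,27.7717) → (261.8518,26.8057) → (264.6630,21.7313) → (262.4484,16.3697) → (256.8757,14.7581) → (252.1413,18.1103) → (251.8102,23.9018) → (256.1318,27.7717) (closed)

[2] `<path>` cubic bezier, #ff8800→cut S832 F1060: (219.6112,41.7184) → (208.7884,53.3885) → (171.2699,64.2645) → (126.6032,75.0462) → (94.3355,86.4332)

[3] `<path>` rectangle, #ff8800→cut S832 F1060: (81.0976,75.3985) → (192.4967,75.3985) → (192.4967,51.9526) → (81.0976,51.9526) → (81.0976,75.3985) (closed)

[4] `<polygon>` closed polygon, #ff8800→cut S832 F1060: (129.5438,102.0224) → (79.0692,30.8307) → (78.2162,51.2555) → (129.5438,102.0224) (closed)

(Gcodetools for Inkscape — laser output)
G21
G90
G00 X256.1318 Y27.7717
M4 S832
G1 X261.8518 Y26.8057 F1060
G1 X264.6630 Y21.7313
G1 X262.4484 Y16.3697
G1 X256.8757 Y14.7581
G1 X252.1413 Y18.1103
G1 X251.8102 Y23.9018
G1 X256.1318 Y27.7717
M5
G00 X219.6112 Y41.7184
M4 S832
G1 X208.7884 Y53.3885 F1060
G1 X171.2699 Y64.2645
G1 X126.6032 Y75.0462
G1 X94.3355 Y86.4332
M5
G00 X81.0976 Y75.3985
M4 S832
G1 X192.4967 Y75.3985 F1060
G1 X192.4967 Y51.9526
G1 X81.0976 Y51.9526
G1 X81.0976 Y75.3985
M5
G00 X129.5438 Y102.0224
M4 S832
G1 X79.0692 Y30.8307 F1060
G1 X78.2162 Y51.2555
G1 X129.5438 Y102.0224
M5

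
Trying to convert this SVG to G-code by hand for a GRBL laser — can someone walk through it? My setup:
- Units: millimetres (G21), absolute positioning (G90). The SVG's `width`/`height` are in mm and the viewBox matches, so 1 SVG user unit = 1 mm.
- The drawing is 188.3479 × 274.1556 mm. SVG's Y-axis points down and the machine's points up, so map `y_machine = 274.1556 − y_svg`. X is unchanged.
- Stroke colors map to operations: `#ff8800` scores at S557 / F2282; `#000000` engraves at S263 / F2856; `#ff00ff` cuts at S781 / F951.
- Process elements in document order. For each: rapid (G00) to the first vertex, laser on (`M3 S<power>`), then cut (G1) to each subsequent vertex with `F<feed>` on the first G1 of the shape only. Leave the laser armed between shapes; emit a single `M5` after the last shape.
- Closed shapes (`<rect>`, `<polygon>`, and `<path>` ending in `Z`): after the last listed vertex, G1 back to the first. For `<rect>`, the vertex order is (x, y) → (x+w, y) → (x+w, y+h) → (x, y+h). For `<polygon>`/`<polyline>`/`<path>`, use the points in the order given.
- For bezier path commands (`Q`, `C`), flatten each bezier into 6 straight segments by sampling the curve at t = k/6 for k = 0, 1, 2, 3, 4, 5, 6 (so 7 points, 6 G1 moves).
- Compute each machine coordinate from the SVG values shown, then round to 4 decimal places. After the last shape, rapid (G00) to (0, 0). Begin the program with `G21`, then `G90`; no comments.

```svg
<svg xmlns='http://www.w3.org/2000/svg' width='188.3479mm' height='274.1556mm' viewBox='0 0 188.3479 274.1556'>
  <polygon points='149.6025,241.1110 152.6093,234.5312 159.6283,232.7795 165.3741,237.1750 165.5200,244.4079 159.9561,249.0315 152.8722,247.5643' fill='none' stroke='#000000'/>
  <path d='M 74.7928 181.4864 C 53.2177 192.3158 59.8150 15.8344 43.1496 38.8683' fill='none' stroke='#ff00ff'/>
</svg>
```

1 u = 1 mm; y_m = 274.1556 − y.

[1] `<polygon>` regular polygon, #000000→engrave S263 F2856: (149.6025,33.0446) → (152.6093,39.6244) → (159.6283,41.3761) → (165.3741,36.9806) → (165.5200,29.7477) → (159.9561,25.1241) → (152.8722,26.5913) → (149.6025,33.0446) (closed)

[2] `<path>` cubic bezier, #ff00ff→cut S781 F951: (74.7928,92.6692) → (66.1148,101.0729) → (60.7035,129.9498) → (57.1301,168.5549) → (53.9658,206.1430) → (49.7819,231.9688) → (43.1496,235.2873)

G21
G90
G00 X149.6025 Y33.0446
M3 S263
G1 X152.6093 Y39.6244 F2856
G1 X159.6283 Y41.3761
G1 X165.3741 Y36.9806
G1 X165.5200 Y29.7477
G1 X159.9561 Y25.1241
G1 X152.8722 Y26.5913
G1 X149.6025 Y33.0446
G00 X74.7928 Y92.6692
M3 S781
G1 X66.1148 Y101.0729 F951
G1 X60.7035 Y129.9498
G1 X57.1301 Y168.5549
G1 X53.9658 Y206.1430
G1 X49.7819 Y231.9688
G1 X43.1496 Y235.2873
M5
G00 X0.0000 Y0.0000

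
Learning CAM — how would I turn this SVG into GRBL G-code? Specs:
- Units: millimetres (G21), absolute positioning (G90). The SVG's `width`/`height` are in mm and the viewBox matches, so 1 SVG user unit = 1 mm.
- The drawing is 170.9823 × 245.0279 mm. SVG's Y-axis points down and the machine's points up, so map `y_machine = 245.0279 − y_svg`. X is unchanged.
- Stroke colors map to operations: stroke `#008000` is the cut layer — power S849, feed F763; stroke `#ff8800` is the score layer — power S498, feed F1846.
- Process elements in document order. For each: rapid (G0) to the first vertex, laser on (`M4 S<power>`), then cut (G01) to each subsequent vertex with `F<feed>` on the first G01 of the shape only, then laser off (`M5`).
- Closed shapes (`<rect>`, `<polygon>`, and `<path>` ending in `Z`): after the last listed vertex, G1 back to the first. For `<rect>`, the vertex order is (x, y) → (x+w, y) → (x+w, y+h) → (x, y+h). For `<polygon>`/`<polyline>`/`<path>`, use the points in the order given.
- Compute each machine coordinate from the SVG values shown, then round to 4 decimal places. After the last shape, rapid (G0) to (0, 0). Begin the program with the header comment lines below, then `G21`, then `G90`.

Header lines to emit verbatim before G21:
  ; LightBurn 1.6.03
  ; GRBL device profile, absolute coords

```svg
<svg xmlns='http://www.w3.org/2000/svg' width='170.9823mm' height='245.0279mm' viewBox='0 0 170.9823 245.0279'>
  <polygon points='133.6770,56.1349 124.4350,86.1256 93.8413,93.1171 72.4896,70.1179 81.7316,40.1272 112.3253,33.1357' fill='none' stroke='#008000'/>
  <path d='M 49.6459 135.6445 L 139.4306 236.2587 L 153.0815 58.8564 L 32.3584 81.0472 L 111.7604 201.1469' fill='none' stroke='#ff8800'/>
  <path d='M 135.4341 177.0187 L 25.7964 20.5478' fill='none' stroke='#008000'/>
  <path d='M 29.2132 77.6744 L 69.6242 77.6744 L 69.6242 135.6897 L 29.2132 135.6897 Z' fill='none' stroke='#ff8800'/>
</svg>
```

viewBox `0 0 170.9823 245.0279` with mm width/height → 1 unit = 1 mm. Flip: y_m = 245.0279 − y_svg.

**Shape 1** — `<polygon>` regular polygon, stroke `#008000` → cut (S849, F763). Machine vertices: (133.6770,188.8930) → (124.4350,158.9023) → (93.8413,151.9108) → (72.4896,174.9100) → (81.7316,204.9007) → (112.3253,211.8922) → (133.6770,188.8930). Closed: final G1 returns to the first vertex.

**Shape 2** — `<path>` open polyline, stroke `#ff8800` → score (S498, F1846). Machine vertices: (49.6459,109.3834) → (139.4306,8.7692) → (153.0815,186.1715) → (32.3584,163.9807) → (111.7604,43.8810). Open path.

**Shape 3** — `<path>` line segment, stroke `#008000` → cut (S849, F763). Machine vertices: (135.4341,68.0092) → (25.7964,224.4801). Open path.

**Shape 4** — `<path>` rectangle, stroke `#ff8800` → score (S498, F1846). Machine vertices: (29.2132,167.3535) → (69.6242,167.3535) → (69.6242,109.3382) → (29.2132,109.3382) → (29.2132,167.3535). Closed: final G1 returns to the first vertex.

; LightBurn 1.6.03
; GRBL device profile, absolute coords
G21
G90
G0 X133.6770 Y188.8930
M4 S849
G01 X124.4350 Y158.9023 F763
G01 X93.8413 Y151.9108
G01 X72.4896 Y174.9100
G01 X81.7316 Y204.9007
G01 X112.3253 Y211.8922
G01 X133.6770 Y188.8930
M5
G0 X49.6459 Y109.3834
M4 S498
G01 X139.4306 Y8.7692 F1846
G01 X153.0815 Y186.1715
G01 X32.3584 Y163.9807
G01 X111.7604 Y43.8810
M5
G0 X135.4341 Y68.0092
M4 S849
G01 X25.7964 Y224.4801 F763
M5
G0 X29.2132 Y167.3535
M4 S498
G01 X69.6242 Y167.3535 F1846
G01 X69.6242 Y109.3382
G01 X29.2132 Y109.3382
G01 X29.2132 Y167.3535
M5
G0 X0.0000 Y0.0000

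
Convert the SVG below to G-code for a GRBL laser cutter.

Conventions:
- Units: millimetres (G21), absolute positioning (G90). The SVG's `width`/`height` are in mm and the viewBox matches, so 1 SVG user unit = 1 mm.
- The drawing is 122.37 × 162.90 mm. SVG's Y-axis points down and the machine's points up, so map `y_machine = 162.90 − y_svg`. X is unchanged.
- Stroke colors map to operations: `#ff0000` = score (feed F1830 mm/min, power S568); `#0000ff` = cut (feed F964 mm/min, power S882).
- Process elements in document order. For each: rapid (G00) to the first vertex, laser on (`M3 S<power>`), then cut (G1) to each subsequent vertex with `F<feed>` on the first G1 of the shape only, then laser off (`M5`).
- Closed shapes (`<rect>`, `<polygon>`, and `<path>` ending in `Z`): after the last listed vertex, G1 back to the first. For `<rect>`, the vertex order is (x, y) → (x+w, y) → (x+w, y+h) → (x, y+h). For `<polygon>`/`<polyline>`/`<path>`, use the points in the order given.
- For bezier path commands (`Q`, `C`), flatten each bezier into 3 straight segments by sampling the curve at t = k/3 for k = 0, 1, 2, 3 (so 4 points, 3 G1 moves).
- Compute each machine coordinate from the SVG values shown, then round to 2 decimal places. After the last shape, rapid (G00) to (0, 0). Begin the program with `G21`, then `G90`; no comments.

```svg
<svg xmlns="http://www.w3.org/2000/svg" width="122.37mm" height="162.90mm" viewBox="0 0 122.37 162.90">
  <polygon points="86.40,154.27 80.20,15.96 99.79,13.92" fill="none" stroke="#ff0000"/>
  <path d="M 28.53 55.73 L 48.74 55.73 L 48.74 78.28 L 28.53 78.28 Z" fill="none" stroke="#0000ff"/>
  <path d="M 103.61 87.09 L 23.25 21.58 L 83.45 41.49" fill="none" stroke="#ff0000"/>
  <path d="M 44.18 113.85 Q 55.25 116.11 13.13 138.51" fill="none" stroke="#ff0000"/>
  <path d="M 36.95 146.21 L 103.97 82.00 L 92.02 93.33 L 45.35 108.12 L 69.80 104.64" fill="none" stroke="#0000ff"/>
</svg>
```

G21
G90
G00 X86.40 Y8.63
M3 S568
G1 X80.20 Y146.94 F1830
G1 X99.79 Y148.98
G1 X86.40 Y8.63
M5
G00 X28.53 Y107.17
M3 S882
G1 X48.74 Y107.17 F964
G1 X48.74 Y84.62
G1 X28.53 Y84.62
G1 X28.53 Y107.17
M5
G00 X103.61 Y75.81
M3 S568
G1 X23.25 Y141.32 F1830
G1 X83.45 Y121.41
M5
G00 X44.18 Y49.05
M3 S568
G1 X45.65 Y45.31 F1830
G1 X35.30 Y37.09
G1 X13.13 Y24.39
M5
G00 X36.95 Y16.69
M3 S882
G1 X103.97 Y80.90 F964
G1 X92.02 Y69.57
G1 X45.35 Y54.78
G1 X69.80 Y58.26
M5
G00 X0.00 Y0.00

viewBox `0 0 122.37 162.90` with mm width/height → 1 unit = 1 mm. Flip: y_m = 162.90 − y_svg.

**Shape 1** — `<polygon>` closed polygon, stroke `#ff0000` → score (S568, F1830). Machine vertices: (86.40,8.63) → (80.20,146.94) → (99.79,148.98) → (86.40,8.63). Closed: final G1 returns to the first vertex.

**Shape 2** — `<path>` rectangle, stroke `#0000ff` → cut (S882, F964). Machine vertices: (28.53,107.17) → (48.74,107.17) → (48.74,84.62) → (28.53,84.62) → (28.53,107.17). Closed: final G1 returns to the first vertex.

**Shape 3** — `<path>` open polyline, stroke `#ff0000` → score (S568, F1830). Machine vertices: (103.61,75.81) → (23.25,141.32) → (83.45,121.41). Open path.

**Shape 4** — `<path>` quadratic bezier, stroke `#ff0000` → score (S568, F1830). Control points (SVG): P0=(44.18,113.85), P1=(55.25,116.11), P2=(13.13,138.51); sampled at t=k/3. Machine vertices: (44.18,49.05) → (45.65,45.31) → (35.30,37.09) → (13.13,24.39). Open path.

**Shape 5** — `<path>` open polyline, stroke `#0000ff` → cut (S882, F964). Machine vertices: (36.95,16.69) → (103.97,80.90) → (92.02,69.57) → (45.35,54.78) → (69.80,58.26). Open path.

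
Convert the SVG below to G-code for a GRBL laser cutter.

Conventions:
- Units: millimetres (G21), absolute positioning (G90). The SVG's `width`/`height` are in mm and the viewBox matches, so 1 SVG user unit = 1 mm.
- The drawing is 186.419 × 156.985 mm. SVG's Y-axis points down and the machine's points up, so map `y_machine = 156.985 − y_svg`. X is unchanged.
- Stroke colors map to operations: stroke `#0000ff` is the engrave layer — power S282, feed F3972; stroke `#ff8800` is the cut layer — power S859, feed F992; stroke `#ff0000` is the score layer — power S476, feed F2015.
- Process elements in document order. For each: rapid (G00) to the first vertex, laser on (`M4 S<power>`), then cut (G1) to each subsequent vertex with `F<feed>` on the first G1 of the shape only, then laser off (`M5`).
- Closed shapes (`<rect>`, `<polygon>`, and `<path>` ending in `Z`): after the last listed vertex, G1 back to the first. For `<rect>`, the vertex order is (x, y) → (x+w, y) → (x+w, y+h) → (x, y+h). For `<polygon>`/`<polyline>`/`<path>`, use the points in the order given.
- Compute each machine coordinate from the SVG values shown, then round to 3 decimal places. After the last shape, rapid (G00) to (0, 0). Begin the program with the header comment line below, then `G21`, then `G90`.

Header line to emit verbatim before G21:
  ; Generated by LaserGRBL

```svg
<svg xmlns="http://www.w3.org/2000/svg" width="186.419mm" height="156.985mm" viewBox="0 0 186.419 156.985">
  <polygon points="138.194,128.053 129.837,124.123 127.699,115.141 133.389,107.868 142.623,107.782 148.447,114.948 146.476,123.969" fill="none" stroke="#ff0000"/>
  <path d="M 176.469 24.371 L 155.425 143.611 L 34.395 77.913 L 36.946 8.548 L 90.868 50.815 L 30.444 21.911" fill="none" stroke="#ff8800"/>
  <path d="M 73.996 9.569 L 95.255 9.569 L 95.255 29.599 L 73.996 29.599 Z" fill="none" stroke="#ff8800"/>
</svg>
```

1 u = 1 mm; y_m = 156.985 − y.

[1] `<polygon>` regular polygon, #ff0000→score S476 F2015: (138.194,28.932) → (129.837,32.862) → (127.699,41.844) → (133.389,49.117) → (142.623,49.203) → (148.447,42.037) → (146.476,33.016) → (138.194,28.932) (closed)

[2] `<path>` open polyline, #ff8800→cut S859 F992: (176.469,132.614) → (155.425,13.374) → (34.395,79.072) → (36.946,148.437) → (90.868,106.170) → (30.444,135.074)

[3] `<path>` rectangle, #ff8800→cut S859 F992: (73.996,147.416) → (95.255,147.416) → (95.255,127.386) → (73.996,127.386) → (73.996,147.416) (closed)

; Generated by LaserGRBL
G21
G90
G00 X138.194 Y28.932
M4 S476
G1 X129.837 Y32.862 F2015
G1 X127.699 Y41.844
G1 X133.389 Y49.117
G1 X142.623 Y49.203
G1 X148.447 Y42.037
G1 X146.476 Y33.016
G1 X138.194 Y28.932
M5
G00 X176.469 Y132.614
M4 S859
G1 X155.425 Y13.374 F992
G1 X34.395 Y79.072
G1 X36.946 Y148.437
G1 X90.868 Y106.170
G1 X30.444 Y135.074
M5
G00 X73.996 Y147.416
M4 S859
G1 X95.255 Y147.416 F992
G1 X95.255 Y127.386
G1 X73.996 Y127.386
G1 X73.996 Y147.416
M5
G00 X0.000 Y0.000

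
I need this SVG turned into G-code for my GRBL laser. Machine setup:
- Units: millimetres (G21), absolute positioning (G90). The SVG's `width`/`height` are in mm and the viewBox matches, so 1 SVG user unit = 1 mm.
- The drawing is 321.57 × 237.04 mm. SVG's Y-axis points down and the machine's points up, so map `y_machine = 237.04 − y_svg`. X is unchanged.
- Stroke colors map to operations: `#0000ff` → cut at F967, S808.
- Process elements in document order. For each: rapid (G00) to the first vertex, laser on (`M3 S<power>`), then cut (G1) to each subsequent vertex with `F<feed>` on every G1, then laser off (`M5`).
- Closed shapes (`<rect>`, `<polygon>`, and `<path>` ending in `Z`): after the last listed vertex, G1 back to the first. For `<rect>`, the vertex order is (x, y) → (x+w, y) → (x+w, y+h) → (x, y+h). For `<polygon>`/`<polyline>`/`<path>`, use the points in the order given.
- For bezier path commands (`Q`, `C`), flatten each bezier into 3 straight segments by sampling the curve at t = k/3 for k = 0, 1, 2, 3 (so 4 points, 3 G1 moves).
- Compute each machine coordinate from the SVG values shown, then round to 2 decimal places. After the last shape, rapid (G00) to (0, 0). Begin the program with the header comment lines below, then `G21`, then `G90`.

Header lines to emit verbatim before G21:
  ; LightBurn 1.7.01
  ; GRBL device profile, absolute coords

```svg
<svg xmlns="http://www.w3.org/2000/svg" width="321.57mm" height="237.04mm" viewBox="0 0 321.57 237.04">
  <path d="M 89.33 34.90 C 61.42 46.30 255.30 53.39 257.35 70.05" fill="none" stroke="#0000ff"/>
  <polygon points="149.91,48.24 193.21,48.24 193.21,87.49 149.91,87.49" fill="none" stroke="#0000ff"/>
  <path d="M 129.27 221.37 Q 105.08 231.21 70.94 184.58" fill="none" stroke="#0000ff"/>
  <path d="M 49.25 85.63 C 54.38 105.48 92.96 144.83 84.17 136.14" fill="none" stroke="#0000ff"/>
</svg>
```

; LightBurn 1.7.01
; GRBL device profile, absolute coords
G21
G90
G00 X89.33 Y202.14
M3 S808
G1 X120.03 Y191.66 F967
G1 X206.68 Y180.97 F967
G1 X257.35 Y166.99 F967
M5
G00 X149.91 Y188.80
M3 S808
G1 X193.21 Y188.80 F967
G1 X193.21 Y149.55 F967
G1 X149.91 Y149.55 F967
G1 X149.91 Y188.80 F967
M5
G00 X129.27 Y15.67
M3 S808
G1 X112.04 Y15.38 F967
G1 X92.59 Y27.65 F967
G1 X70.94 Y52.46 F967
M5
G00 X49.25 Y151.41
M3 S808
G1 X62.54 Y127.56 F967
G1 X80.16 Y105.72 F967
G1 X84.17 Y100.90 F967
M5
G00 X0.00 Y0.00

Since the viewBox matches the mm dimensions, user units are millimetres directly. The only transform is the Y-flip y_m = 237.04 − y_svg.

Shape 1 is a cubic bezier drawn with `<path>`. Its stroke #0000ff means cut at S808, F967. After flipping Y the toolpath is (89.33,202.14) → (120.03,191.66) → (206.68,180.97) → (257.35,166.99).

Shape 2 is a rectangle drawn with `<polygon>`. Its stroke #0000ff means cut at S808, F967. After flipping Y the toolpath is (149.91,188.80) → (193.21,188.80) → (193.21,149.55) → (149.91,149.55) → (149.91,188.80), returning to the start.

Shape 3 is a quadratic bezier drawn with `<path>`. Its stroke #0000ff means cut at S808, F967. After flipping Y the toolpath is (129.27,15.67) → (112.04,15.38) → (92.59,27.65) → (70.94,52.46).

Shape 4 is a cubic bezier drawn with `<path>`. Its stroke #0000ff means cut at S808, F967. After flipping Y the toolpath is (49.25,151.41) → (62.54,127.56) → (80.16,105.72) → (84.17,100.90).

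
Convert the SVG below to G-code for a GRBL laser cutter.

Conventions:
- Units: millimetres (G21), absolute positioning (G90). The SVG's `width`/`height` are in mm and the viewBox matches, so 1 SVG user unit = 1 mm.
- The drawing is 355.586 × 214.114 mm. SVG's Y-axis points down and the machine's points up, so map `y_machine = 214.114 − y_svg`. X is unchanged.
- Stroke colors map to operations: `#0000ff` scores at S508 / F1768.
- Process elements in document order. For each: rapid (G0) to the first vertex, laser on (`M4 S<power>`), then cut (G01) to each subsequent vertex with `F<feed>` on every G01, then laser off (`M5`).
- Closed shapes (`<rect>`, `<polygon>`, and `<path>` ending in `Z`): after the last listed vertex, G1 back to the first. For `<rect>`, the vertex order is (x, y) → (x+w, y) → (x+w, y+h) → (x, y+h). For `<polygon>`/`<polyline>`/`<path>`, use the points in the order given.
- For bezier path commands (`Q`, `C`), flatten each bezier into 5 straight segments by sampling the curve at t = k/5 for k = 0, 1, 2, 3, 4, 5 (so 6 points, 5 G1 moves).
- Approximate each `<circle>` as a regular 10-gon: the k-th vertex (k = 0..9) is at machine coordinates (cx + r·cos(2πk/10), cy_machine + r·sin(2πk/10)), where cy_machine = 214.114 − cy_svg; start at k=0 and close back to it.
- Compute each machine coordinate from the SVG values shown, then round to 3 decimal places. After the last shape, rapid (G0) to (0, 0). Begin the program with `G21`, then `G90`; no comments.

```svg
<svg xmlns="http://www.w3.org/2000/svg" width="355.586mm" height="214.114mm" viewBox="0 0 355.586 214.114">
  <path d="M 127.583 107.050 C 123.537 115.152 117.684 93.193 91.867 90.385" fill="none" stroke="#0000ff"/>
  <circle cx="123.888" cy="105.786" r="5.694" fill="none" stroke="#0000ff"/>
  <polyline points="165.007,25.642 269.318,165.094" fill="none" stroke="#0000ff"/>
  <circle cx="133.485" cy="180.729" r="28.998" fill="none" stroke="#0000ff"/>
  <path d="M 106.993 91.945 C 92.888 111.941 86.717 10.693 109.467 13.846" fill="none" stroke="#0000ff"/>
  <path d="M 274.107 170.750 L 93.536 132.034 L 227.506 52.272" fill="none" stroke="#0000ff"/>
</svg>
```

viewBox `0 0 355.586 214.114` with mm width/height → 1 unit = 1 mm. Flip: y_m = 214.114 − y_svg.

**Shape 1** — `<path>` cubic bezier, stroke `#0000ff` → score (S508, F1768). Control points (SVG): P0=(127.583,107.050), P1=(123.537,115.152), P2=(117.684,93.193), P3=(91.867,90.385); sampled at t=k/5. Machine vertices: (127.583,107.064) → (124.793,105.416) → (120.698,108.621) → (114.427,114.316) → (105.107,120.140) → (91.867,123.729). Open path.

**Shape 2** — `<circle>` circle, stroke `#0000ff` → score (S508, F1768). Machine vertices: (129.582,108.328) → (128.495,111.675) → (125.648,113.743) → (122.128,113.743) → (119.281,111.675) → (118.194,108.328) → (119.281,104.981) → (122.128,102.913) → (125.648,102.913) → (128.495,104.981) → (129.582,108.328). Closed: final G1 returns to the first vertex.

**Shape 3** — `<polyline>` line segment, stroke `#0000ff` → score (S508, F1768). Machine vertices: (165.007,188.472) → (269.318,49.020). Open path.

**Shape 4** — `<circle>` circle, stroke `#0000ff` → score (S508, F1768). Machine vertices: (162.483,33.385) → (156.945,50.430) → (142.446,60.964) → (124.524,60.964) → (110.025,50.430) → (104.487,33.385) → (110.025,16.340) → (124.524,5.806) → (142.446,5.806) → (156.945,16.340) → (162.483,33.385). Closed: final G1 returns to the first vertex.

**Shape 5** — `<path>` cubic bezier, stroke `#0000ff` → score (S508, F1768). Control points (SVG): P0=(106.993,91.945), P1=(92.888,111.941), P2=(86.717,10.693), P3=(109.467,13.846); sampled at t=k/5. Machine vertices: (106.993,122.169) → (99.650,122.916) → (95.218,141.930) → (94.706,168.380) → (99.120,191.437) → (109.467,200.268). Open path.

**Shape 6** — `<path>` open polyline, stroke `#0000ff` → score (S508, F1768). Machine vertices: (274.107,43.364) → (93.536,82.080) → (227.506,161.842). Open path.

G21
G90
G0 X127.583 Y107.064
M4 S508
G01 X124.793 Y105.416 F1768
G01 X120.698 Y108.621 F1768
G01 X114.427 Y114.316 F1768
G01 X105.107 Y120.140 F1768
G01 X91.867 Y123.729 F1768
M5
G0 X129.582 Y108.328
M4 S508
G01 X128.495 Y111.675 F1768
G01 X125.648 Y113.743 F1768
G01 X122.128 Y113.743 F1768
G01 X119.281 Y111.675 F1768
G01 X118.194 Y108.328 F1768
G01 X119.281 Y104.981 F1768
G01 X122.128 Y102.913 F1768
G01 X125.648 Y102.913 F1768
G01 X128.495 Y104.981 F1768
G01 X129.582 Y108.328 F1768
M5
G0 X165.007 Y188.472
M4 S508
G01 X269.318 Y49.020 F1768
M5
G0 X162.483 Y33.385
M4 S508
G01 X156.945 Y50.430 F1768
G01 X142.446 Y60.964 F1768
G01 X124.524 Y60.964 F1768
G01 X110.025 Y50.430 F1768
G01 X104.487 Y33.385 F1768
G01 X110.025 Y16.340 F1768
G01 X124.524 Y5.806 F1768
G01 X142.446 Y5.806 F1768
G01 X156.945 Y16.340 F1768
G01 X162.483 Y33.385 F1768
M5
G0 X106.993 Y122.169
M4 S508
G01 X99.650 Y122.916 F1768
G01 X95.218 Y141.930 F1768
G01 X94.706 Y168.380 F1768
G01 X99.120 Y191.437 F1768
G01 X109.467 Y200.268 F1768
M5
G0 X274.107 Y43.364
M4 S508
G01 X93.536 Y82.080 F1768
G01 X227.506 Y161.842 F1768
M5
G0 X0.000 Y0.000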